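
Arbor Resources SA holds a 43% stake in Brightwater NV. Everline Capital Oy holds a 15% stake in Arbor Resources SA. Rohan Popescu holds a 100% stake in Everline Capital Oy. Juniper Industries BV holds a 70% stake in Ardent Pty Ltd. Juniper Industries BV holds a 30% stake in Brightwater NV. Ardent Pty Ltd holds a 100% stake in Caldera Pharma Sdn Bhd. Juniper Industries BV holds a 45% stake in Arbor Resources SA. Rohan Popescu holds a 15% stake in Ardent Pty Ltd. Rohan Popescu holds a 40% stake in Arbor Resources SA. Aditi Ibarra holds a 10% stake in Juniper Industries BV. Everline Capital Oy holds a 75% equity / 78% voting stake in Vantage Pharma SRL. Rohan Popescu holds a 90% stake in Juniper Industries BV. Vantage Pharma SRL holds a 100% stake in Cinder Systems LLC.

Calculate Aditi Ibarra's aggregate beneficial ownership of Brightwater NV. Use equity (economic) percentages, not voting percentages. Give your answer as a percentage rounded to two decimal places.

4.94%

Aditi reaches Brightwater along 2 paths.
Via Juniper: 10% × 30% = 3%.
Via Juniper → Arbor: 10% × 45% × 43% = 1.935%.
Total: 3% + 1.935% = 4.935%.
Rounded: 4.94%.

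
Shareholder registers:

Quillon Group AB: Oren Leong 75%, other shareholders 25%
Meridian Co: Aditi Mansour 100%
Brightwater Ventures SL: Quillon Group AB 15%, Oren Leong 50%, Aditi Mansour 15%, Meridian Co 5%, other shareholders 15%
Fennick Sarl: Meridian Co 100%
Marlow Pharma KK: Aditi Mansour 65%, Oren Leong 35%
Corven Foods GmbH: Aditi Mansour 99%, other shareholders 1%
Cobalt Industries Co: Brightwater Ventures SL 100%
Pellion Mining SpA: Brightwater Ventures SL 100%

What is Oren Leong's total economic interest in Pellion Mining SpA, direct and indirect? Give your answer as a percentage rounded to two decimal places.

Oren reaches Pellion along 2 paths.
Via Quillon → Brightwater: 75% × 15% × 100% = 11.25%.
Via Brightwater: 50% × 100% = 50%.
Total: 11.25% + 50% = 61.25%.

61.25%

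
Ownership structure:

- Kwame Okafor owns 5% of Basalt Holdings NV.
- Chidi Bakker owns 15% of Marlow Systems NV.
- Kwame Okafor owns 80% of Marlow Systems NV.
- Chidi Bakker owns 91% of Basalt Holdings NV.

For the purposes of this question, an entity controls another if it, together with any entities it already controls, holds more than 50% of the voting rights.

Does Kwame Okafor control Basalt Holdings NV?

Kwame holds 80% of Marlow, so Kwame controls Marlow.
In Basalt, Kwame's side holds only 5%, not > 50%.
So Kwame does not control Basalt.

No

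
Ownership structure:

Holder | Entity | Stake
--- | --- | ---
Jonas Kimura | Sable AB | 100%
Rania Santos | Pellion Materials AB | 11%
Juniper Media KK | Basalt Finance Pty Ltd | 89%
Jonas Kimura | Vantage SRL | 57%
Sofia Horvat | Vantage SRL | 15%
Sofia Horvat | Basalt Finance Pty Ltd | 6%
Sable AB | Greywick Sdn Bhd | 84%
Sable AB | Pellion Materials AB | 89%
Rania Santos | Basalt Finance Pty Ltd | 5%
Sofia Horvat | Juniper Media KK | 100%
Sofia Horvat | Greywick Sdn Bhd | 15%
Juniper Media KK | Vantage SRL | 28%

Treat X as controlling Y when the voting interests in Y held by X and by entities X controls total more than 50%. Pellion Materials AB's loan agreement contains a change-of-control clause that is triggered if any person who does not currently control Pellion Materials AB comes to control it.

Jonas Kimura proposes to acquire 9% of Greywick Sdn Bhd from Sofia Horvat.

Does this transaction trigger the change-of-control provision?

No

The purchase adds only to Jonas's holdings (Sofia's stake shrinks), so Jonas is the only person who could newly come to control Pellion.
Jonas holds 100% of Sable, so Jonas controls Sable.
Sable holds 89% of Pellion, so Jonas controls Pellion.
So Jonas already controls Pellion before the transaction.
After the purchase, Jonas holds 9% of Greywick directly, and Sofia's stake falls to 6%.
Jonas controlled Pellion already, so this is not a new person acquiring control; every other person's position is unchanged or reduced.
No new person acquires control, so the clause is not triggered.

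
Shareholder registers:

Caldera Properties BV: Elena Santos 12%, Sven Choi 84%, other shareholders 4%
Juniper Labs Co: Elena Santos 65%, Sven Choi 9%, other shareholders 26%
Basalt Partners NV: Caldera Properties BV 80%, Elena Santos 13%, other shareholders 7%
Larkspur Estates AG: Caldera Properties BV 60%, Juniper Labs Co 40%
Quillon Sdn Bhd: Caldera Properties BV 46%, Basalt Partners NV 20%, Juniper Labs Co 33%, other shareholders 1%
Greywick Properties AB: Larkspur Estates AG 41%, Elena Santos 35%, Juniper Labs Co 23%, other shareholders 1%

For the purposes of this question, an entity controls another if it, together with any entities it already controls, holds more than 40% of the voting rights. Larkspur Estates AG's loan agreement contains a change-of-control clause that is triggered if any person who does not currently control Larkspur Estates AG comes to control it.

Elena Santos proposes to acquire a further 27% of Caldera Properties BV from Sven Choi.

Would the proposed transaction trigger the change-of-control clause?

The purchase adds only to Elena's holdings (Sven's stake shrinks), so Elena is the only person who could newly come to control Larkspur.
Elena holds 65% of Juniper, so Elena controls Juniper.
Elena and Juniper together hold 35% + 23% = 58% of Greywick, so Elena controls Greywick.
In Larkspur, Elena's side holds only 40%, not > 40%.
So before the transaction, Elena does not control Larkspur.
After the purchase, Elena's direct stake in Caldera rises to 12% + 27% = 39%, and Sven's stake falls to 57%.
Elena's side now holds 39% of Caldera, not > 40%, so Elena still does not control Caldera.
After the transaction, Elena's side holds 40% of Larkspur, not > 40%, so Elena still does not control Larkspur.
No new person acquires control, so the clause is not triggered.

No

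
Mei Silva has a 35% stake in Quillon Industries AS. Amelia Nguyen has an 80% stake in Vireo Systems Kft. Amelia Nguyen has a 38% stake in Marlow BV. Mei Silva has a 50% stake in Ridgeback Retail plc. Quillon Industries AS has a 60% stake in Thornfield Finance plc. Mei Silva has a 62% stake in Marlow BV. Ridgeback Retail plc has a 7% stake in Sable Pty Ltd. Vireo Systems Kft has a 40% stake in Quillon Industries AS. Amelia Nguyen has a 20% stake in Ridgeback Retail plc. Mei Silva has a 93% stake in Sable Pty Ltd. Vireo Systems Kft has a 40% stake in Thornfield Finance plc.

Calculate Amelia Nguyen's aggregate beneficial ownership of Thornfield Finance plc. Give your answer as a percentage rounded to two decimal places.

Amelia reaches Thornfield along 2 paths.
Via Vireo → Quillon: 80% × 40% × 60% = 19.2%.
Via Vireo: 80% × 40% = 32%.
Total: 19.2% + 32% = 51.2%.
Rounded: 51.20%.

51.20%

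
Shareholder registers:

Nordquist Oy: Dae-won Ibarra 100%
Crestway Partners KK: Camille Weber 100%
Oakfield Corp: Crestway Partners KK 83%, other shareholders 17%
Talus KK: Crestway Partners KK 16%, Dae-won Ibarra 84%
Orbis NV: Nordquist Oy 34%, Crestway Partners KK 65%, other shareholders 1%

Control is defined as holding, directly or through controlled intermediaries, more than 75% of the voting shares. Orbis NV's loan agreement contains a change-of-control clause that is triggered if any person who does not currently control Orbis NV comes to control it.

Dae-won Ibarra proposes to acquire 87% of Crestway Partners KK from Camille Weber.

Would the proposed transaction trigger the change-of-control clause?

The purchase adds only to Dae-won's holdings (Camille's stake shrinks), so Dae-won is the only person who could newly come to control Orbis.
Dae-won holds 100% of Nordquist, so Dae-won controls Nordquist.
Dae-won holds 84% of Talus, so Dae-won controls Talus.
In Orbis, Dae-won's side holds only 34%, not > 75%.
So before the transaction, Dae-won does not control Orbis.
After the purchase, Dae-won holds 87% of Crestway directly, and Camille's stake falls to 13%.
Dae-won holds 87% of Crestway, so Dae-won controls Crestway.
Nordquist and Crestway together hold 34% + 65% = 99% of Orbis, so Dae-won controls Orbis.
Dae-won did not control Orbis before and does after, so the clause is triggered.

Yes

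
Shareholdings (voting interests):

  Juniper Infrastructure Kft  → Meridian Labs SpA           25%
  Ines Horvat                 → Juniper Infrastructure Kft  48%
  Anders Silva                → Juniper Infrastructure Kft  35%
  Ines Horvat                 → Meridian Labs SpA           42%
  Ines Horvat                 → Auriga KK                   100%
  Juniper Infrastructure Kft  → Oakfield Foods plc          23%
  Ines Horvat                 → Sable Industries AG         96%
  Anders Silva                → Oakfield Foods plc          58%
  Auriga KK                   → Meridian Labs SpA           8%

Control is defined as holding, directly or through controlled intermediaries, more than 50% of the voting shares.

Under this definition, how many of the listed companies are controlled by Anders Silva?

Anders holds 58% of Oakfield, so Anders controls Oakfield.
No other company's threshold is met.
Anders controls 1 company.

1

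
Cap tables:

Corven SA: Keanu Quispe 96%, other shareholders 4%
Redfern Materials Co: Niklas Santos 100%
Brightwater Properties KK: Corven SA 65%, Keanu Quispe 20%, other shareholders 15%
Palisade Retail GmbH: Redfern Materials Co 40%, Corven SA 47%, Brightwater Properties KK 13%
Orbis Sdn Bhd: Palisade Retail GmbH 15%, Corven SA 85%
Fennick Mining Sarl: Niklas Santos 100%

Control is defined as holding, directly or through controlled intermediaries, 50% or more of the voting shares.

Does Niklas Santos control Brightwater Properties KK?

Niklas holds 100% of Redfern, so Niklas controls Redfern.
Niklas holds 100% of Fennick, so Niklas controls Fennick.
Neither Niklas nor any entity Niklas controls holds any voting interest in Brightwater.
So Niklas does not control Brightwater.

No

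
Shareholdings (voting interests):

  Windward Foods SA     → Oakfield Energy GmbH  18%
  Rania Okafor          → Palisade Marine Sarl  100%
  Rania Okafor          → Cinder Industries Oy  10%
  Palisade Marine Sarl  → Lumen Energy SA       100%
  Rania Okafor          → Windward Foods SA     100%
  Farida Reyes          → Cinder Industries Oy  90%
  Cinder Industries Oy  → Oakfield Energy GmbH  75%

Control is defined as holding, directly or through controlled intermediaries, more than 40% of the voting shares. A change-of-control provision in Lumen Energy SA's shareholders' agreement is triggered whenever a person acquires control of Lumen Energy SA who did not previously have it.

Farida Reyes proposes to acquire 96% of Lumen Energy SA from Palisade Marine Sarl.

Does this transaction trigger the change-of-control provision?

The purchase adds only to Farida's holdings (Palisade's stake shrinks), so Farida is the only person who could newly come to control Lumen.
Farida holds 90% of Cinder, so Farida controls Cinder.
Cinder holds 75% of Oakfield, so Farida controls Oakfield.
Neither Farida nor any entity Farida controls holds any voting interest in Lumen.
So before the transaction, Farida does not control Lumen.
After the purchase, Farida holds 96% of Lumen directly, and Palisade's stake falls to 4%.
Farida holds 96% of Lumen, so Farida controls Lumen.
Farida did not control Lumen before and does after, so the clause is triggered.

Yes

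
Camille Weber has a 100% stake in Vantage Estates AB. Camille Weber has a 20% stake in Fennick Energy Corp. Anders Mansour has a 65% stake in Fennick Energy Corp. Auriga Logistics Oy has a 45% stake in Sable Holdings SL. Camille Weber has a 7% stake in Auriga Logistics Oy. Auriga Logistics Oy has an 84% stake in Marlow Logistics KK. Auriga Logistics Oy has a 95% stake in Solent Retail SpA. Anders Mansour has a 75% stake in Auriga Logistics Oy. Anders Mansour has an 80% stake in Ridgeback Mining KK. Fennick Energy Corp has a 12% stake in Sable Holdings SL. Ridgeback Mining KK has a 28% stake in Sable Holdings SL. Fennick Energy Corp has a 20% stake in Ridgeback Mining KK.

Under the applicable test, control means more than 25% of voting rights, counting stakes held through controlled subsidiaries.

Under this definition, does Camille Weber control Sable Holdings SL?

Camille holds 100% of Vantage, so Camille controls Vantage.
Neither Camille nor any entity Camille controls holds any voting interest in Sable.
So Camille does not control Sable.

No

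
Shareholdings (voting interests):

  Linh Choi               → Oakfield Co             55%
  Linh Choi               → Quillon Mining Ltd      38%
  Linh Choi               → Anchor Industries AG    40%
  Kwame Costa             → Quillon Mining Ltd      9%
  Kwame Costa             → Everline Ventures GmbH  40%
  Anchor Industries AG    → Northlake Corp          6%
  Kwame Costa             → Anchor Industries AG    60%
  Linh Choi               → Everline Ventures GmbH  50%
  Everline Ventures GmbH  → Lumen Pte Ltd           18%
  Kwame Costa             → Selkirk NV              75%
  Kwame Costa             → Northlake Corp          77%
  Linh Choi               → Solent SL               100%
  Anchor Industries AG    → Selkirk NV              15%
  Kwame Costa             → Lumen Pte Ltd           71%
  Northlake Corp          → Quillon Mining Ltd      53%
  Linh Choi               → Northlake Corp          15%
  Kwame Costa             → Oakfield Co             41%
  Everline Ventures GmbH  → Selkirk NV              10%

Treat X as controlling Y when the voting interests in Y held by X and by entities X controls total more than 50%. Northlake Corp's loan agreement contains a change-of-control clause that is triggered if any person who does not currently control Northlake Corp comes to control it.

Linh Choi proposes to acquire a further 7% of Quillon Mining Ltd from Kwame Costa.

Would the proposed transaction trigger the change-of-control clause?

No

The purchase adds only to Linh's holdings (Kwame's stake shrinks), so Linh is the only person who could newly come to control Northlake.
Linh holds 55% of Oakfield, so Linh controls Oakfield.
Linh holds 100% of Solent, so Linh controls Solent.
In Northlake, Linh's side holds only 15%, not > 50%.
So before the transaction, Linh does not control Northlake.
After the purchase, Linh's direct stake in Quillon rises to 38% + 7% = 45%, and Kwame's stake falls to 2%.
Linh's side now holds 45% of Quillon, not > 50%, so Linh still does not control Quillon.
After the transaction, Linh's side holds 15% of Northlake, not > 50%, so Linh still does not control Northlake.
No new person acquires control, so the clause is not triggered.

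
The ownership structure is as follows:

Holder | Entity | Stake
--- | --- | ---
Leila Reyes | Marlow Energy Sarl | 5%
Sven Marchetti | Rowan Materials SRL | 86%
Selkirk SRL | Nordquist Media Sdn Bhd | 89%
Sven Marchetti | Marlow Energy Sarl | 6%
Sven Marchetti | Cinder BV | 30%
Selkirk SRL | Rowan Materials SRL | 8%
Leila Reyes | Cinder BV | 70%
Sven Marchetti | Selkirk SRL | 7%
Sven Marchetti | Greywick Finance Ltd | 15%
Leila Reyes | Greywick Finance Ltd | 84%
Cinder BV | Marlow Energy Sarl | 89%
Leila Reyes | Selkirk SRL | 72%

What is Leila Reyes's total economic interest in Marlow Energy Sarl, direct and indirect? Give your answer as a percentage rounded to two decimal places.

Leila reaches Marlow along 2 paths.
Direct stake: 5% = 5%.
Via Cinder: 70% × 89% = 62.3%.
Total: 5% + 62.3% = 67.3%.
Rounded: 67.30%.

67.30%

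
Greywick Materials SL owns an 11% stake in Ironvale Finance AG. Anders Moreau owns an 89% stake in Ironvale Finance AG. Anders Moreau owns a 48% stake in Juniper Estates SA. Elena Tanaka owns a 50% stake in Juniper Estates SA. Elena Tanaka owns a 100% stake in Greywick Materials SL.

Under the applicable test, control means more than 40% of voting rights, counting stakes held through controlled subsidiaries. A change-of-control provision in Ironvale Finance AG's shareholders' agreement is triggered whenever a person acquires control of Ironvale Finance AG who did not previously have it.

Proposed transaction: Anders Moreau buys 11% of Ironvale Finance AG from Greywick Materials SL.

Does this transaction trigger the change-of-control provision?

The purchase adds only to Anders's holdings (Greywick's stake shrinks), so Anders is the only person who could newly come to control Ironvale.
Anders holds 89% of Ironvale, so Anders controls Ironvale.
So Anders already controls Ironvale before the transaction.
After the purchase, Anders's direct stake in Ironvale rises to 89% + 11% = 100%, and Greywick's stake falls to 0%.
Anders controlled Ironvale already, so this is not a new person acquiring control; every other person's position is unchanged or reduced.
No new person acquires control, so the clause is not triggered.

No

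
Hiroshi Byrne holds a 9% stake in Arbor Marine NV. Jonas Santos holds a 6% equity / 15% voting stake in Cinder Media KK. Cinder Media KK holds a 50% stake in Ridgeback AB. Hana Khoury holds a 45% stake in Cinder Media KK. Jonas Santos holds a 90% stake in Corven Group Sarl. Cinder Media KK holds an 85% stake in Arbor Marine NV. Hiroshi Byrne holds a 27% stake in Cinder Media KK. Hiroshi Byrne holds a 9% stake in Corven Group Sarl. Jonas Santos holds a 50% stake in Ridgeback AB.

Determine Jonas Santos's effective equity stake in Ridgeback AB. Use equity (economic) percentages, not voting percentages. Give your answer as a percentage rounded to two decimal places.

Jonas reaches Ridgeback along 2 paths.
Via Cinder: 6% × 50% = 3%.
Direct stake: 50% = 50%.
Total: 3% + 50% = 53%.
Rounded: 53.00%.

53.00%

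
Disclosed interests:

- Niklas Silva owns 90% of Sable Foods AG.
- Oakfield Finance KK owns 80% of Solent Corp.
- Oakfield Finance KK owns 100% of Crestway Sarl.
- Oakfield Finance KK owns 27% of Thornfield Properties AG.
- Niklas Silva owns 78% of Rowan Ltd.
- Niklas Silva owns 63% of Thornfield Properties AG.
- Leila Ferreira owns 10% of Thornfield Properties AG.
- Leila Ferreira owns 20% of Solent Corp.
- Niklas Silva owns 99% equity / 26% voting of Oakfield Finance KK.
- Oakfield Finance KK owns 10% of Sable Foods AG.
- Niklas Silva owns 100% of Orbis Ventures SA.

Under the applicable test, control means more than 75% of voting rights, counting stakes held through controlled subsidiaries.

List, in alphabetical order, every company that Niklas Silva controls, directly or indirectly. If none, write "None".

Orbis Ventures SA, Rowan Ltd, Sable Foods AG

Niklas holds 90% of Sable, so Niklas controls Sable.
Niklas holds 78% of Rowan, so Niklas controls Rowan.
Niklas holds 100% of Orbis, so Niklas controls Orbis.
No other company's threshold is met.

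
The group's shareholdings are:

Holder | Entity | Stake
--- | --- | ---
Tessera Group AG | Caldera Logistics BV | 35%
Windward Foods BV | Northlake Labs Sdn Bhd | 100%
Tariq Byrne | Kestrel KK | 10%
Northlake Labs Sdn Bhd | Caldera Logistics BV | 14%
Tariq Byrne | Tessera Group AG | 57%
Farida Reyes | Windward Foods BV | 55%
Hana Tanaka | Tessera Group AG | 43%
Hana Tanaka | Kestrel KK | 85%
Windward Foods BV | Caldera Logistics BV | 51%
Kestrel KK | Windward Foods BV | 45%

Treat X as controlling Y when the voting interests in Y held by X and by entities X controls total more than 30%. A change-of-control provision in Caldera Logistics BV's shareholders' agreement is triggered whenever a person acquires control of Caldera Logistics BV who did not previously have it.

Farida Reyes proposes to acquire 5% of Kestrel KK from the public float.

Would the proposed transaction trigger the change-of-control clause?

The purchase changes only Farida's holdings, so Farida is the only person who could newly come to control Caldera.
Farida holds 55% of Windward, so Farida controls Windward.
Windward holds 100% of Northlake, so Farida controls Northlake.
Windward and Northlake together hold 51% + 14% = 65% of Caldera, so Farida controls Caldera.
So Farida already controls Caldera before the transaction.
After the purchase, Farida holds 5% of Kestrel directly.
Farida controlled Caldera already, so this is not a new person acquiring control; every other person's position is unchanged or reduced.
No new person acquires control, so the clause is not triggered.

No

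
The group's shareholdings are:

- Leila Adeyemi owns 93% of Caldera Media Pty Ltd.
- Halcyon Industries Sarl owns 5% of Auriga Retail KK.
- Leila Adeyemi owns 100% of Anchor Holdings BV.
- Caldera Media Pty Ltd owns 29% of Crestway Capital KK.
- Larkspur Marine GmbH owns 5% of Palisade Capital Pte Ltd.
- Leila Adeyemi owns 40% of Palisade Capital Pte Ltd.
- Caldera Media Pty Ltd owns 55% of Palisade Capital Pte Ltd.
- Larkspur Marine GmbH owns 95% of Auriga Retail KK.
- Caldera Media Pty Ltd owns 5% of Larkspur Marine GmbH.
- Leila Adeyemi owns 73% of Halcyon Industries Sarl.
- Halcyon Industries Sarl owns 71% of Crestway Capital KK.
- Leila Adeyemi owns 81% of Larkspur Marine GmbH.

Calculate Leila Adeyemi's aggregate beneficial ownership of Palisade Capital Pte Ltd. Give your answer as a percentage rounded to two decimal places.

Leila reaches Palisade along 4 paths.
Via Caldera: 93% × 55% = 51.15%.
Direct stake: 40% = 40%.
Via Larkspur: 81% × 5% = 4.05%.
Via Caldera → Larkspur: 93% × 5% × 5% = 0.2325%.
Total: 51.15% + 40% + 4.05% + 0.2325% = 95.4325%.
Rounded: 95.43%.

95.43%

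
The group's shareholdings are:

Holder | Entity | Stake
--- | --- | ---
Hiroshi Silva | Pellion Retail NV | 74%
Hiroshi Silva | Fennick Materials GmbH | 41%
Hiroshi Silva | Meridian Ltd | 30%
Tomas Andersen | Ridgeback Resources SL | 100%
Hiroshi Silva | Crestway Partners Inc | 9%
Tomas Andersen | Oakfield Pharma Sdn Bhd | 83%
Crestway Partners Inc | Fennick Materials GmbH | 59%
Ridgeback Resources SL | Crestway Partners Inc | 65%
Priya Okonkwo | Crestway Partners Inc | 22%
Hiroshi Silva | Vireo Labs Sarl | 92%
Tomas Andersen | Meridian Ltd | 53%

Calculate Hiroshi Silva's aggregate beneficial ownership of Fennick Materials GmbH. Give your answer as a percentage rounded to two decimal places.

Hiroshi reaches Fennick along 2 paths.
Direct stake: 41% = 41%.
Via Crestway: 9% × 59% = 5.31%.
Total: 41% + 5.31% = 46.31%.

46.31%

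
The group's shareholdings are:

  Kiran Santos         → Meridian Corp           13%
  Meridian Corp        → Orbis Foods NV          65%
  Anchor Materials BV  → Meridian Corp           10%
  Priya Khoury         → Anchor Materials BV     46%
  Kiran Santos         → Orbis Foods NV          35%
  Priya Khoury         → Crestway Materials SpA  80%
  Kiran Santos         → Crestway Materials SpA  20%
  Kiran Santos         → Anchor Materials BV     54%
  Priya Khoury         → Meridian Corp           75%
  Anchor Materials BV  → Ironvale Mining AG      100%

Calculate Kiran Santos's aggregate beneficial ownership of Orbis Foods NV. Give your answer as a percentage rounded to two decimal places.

46.96%

Kiran reaches Orbis along 3 paths.
Direct stake: 35% = 35%.
Via Meridian: 13% × 65% = 8.45%.
Via Anchor → Meridian: 54% × 10% × 65% = 3.51%.
Total: 35% + 8.45% + 3.51% = 46.96%.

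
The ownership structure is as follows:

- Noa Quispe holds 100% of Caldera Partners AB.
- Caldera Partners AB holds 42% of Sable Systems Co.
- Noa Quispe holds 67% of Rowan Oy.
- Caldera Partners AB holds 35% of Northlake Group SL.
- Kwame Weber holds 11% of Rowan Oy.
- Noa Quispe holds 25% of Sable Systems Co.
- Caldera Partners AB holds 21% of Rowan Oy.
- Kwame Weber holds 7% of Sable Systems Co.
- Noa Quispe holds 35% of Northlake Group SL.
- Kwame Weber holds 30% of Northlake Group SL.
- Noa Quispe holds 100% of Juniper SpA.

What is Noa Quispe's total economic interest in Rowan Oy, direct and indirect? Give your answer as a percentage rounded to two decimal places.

Noa reaches Rowan along 2 paths.
Via Caldera: 100% × 21% = 21%.
Direct stake: 67% = 67%.
Total: 21% + 67% = 88%.
Rounded: 88.00%.

88.00%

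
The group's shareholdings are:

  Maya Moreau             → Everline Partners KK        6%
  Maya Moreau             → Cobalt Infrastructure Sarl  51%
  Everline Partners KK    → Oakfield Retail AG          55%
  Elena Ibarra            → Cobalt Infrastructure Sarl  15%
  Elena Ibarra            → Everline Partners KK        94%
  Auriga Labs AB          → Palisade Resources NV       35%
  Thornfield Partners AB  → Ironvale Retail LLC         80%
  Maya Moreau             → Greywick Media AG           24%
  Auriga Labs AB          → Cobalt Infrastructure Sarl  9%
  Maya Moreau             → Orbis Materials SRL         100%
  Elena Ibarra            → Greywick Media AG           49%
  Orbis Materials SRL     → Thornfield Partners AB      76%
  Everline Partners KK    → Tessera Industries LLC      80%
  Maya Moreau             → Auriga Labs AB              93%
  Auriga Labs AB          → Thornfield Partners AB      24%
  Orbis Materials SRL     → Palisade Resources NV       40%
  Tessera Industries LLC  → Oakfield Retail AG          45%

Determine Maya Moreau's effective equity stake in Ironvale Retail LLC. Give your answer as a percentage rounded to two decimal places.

78.66%

Maya reaches Ironvale along 2 paths.
Via Auriga → Thornfield: 93% × 24% × 80% = 17.856%.
Via Orbis → Thornfield: 100% × 76% × 80% = 60.8%.
Total: 17.856% + 60.8% = 78.656%.
Rounded: 78.66%.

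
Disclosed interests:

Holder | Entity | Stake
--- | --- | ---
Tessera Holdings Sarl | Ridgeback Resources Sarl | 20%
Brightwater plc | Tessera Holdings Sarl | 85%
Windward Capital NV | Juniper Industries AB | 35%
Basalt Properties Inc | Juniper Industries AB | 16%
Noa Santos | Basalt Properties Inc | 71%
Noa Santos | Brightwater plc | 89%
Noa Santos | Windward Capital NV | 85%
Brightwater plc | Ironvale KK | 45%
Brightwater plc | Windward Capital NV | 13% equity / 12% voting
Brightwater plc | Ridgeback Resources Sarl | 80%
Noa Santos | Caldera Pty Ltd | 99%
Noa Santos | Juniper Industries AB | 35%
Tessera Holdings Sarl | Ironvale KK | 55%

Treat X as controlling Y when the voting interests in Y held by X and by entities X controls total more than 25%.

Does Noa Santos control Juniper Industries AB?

Noa holds 71% of Basalt, so Noa controls Basalt.
Noa holds 89% of Brightwater, so Noa controls Brightwater.
Noa and Brightwater together hold 85% + 12% = 97% of Windward, so Noa controls Windward.
Windward and Basalt and Noa together hold 35% + 16% + 35% = 86% of Juniper, so Noa controls Juniper.

Yes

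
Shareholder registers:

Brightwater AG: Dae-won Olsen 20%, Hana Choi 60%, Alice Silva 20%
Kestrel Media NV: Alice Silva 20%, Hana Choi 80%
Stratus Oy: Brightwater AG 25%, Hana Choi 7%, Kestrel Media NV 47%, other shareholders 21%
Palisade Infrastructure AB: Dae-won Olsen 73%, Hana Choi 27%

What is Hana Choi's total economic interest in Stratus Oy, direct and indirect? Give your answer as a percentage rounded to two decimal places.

Hana reaches Stratus along 3 paths.
Via Brightwater: 60% × 25% = 15%.
Direct stake: 7% = 7%.
Via Kestrel: 80% × 47% = 37.6%.
Total: 15% + 7% + 37.6% = 59.6%.
Rounded: 59.60%.

59.60%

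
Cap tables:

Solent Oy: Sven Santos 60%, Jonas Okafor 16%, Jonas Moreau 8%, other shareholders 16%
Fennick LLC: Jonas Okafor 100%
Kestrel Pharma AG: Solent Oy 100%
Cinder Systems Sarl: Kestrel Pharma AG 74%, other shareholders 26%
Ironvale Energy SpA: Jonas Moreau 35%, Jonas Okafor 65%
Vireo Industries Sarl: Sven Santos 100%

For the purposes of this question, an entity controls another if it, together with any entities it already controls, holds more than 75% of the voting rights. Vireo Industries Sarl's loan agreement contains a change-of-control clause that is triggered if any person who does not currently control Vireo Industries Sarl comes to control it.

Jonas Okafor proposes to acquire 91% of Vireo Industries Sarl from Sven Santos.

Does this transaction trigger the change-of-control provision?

Yes

The purchase adds only to Jonas Okafor's holdings (Sven's stake shrinks), so Jonas Okafor is the only person who could newly come to control Vireo.
Jonas Okafor holds 100% of Fennick, so Jonas Okafor controls Fennick.
Neither Jonas Okafor nor any entity Jonas Okafor controls holds any voting interest in Vireo.
So before the transaction, Jonas Okafor does not control Vireo.
After the purchase, Jonas Okafor holds 91% of Vireo directly, and Sven's stake falls to 9%.
Jonas Okafor holds 91% of Vireo, so Jonas Okafor controls Vireo.
Jonas Okafor did not control Vireo before and does after, so the clause is triggered.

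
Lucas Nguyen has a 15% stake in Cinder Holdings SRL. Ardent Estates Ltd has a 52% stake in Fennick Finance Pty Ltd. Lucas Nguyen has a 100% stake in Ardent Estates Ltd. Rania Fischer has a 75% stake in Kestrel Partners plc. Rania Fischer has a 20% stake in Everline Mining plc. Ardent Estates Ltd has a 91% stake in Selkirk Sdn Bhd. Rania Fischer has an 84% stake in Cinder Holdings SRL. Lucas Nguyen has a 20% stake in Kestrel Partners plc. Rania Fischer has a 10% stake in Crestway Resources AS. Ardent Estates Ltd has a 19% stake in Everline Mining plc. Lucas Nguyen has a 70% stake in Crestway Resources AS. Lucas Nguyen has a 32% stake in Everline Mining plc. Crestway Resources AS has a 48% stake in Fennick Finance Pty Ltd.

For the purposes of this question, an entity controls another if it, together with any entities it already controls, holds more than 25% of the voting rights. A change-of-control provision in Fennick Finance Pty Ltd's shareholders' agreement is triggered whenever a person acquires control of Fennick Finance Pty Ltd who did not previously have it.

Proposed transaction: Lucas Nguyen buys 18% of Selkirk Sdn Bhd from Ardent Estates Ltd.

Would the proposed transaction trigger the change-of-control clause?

The purchase adds only to Lucas's holdings (Ardent's stake shrinks), so Lucas is the only person who could newly come to control Fennick.
Lucas holds 70% of Crestway, so Lucas controls Crestway.
Lucas holds 100% of Ardent, so Lucas controls Ardent.
Crestway and Ardent together hold 48% + 52% = 100% of Fennick, so Lucas controls Fennick.
So Lucas already controls Fennick before the transaction.
After the purchase, Lucas holds 18% of Selkirk directly, and Ardent's stake falls to 73%.
Lucas controlled Fennick already, so this is not a new person acquiring control; every other person's position is unchanged or reduced.
No new person acquires control, so the clause is not triggered.

No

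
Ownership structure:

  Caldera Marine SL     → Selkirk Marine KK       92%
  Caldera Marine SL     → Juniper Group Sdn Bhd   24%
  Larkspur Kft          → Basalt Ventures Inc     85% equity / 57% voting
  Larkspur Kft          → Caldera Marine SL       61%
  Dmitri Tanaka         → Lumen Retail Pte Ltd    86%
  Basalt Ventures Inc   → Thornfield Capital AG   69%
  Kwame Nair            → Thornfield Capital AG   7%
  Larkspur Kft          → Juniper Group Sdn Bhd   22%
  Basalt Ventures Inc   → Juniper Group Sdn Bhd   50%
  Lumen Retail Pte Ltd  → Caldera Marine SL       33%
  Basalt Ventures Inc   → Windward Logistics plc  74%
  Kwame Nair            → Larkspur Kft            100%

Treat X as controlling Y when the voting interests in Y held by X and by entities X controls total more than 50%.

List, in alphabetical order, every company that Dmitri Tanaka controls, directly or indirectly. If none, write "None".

Lumen Retail Pte Ltd

Dmitri holds 86% of Lumen, so Dmitri controls Lumen.
No other company's threshold is met.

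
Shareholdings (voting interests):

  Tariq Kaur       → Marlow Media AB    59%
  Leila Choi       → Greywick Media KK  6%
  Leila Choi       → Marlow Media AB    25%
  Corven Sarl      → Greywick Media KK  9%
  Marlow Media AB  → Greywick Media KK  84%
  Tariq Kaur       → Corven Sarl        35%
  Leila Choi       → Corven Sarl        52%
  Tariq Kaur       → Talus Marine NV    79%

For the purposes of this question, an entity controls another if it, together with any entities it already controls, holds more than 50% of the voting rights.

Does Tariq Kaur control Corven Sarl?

No

Tariq holds 59% of Marlow, so Tariq controls Marlow.
Tariq holds 79% of Talus, so Tariq controls Talus.
Marlow holds 84% of Greywick, so Tariq controls Greywick.
In Corven, Tariq's side holds only 35%, not > 50%.
So Tariq does not control Corven.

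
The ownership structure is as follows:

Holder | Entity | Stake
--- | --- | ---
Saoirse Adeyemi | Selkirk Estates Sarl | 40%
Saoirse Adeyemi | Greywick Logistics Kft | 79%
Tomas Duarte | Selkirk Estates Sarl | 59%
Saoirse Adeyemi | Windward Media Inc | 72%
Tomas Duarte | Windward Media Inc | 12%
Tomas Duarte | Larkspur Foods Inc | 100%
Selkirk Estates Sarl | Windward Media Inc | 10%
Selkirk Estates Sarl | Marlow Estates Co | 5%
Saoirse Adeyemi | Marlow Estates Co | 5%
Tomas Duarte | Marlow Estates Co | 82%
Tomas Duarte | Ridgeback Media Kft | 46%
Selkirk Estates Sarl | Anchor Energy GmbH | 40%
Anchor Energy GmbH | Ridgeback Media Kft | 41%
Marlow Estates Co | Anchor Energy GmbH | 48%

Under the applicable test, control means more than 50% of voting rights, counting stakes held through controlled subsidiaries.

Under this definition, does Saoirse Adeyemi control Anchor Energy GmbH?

Saoirse holds 72% of Windward, so Saoirse controls Windward.
Saoirse holds 79% of Greywick, so Saoirse controls Greywick.
Neither Saoirse nor any entity Saoirse controls holds any voting interest in Anchor.
So Saoirse does not control Anchor.

No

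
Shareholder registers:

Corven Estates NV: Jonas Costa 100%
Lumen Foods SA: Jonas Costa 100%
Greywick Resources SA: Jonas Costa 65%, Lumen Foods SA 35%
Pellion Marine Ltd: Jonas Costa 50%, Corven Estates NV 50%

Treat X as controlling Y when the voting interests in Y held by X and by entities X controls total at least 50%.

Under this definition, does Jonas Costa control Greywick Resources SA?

Jonas holds 100% of Lumen, so Jonas controls Lumen.
Jonas and Lumen together hold 65% + 35% = 100% of Greywick, so Jonas controls Greywick.

Yes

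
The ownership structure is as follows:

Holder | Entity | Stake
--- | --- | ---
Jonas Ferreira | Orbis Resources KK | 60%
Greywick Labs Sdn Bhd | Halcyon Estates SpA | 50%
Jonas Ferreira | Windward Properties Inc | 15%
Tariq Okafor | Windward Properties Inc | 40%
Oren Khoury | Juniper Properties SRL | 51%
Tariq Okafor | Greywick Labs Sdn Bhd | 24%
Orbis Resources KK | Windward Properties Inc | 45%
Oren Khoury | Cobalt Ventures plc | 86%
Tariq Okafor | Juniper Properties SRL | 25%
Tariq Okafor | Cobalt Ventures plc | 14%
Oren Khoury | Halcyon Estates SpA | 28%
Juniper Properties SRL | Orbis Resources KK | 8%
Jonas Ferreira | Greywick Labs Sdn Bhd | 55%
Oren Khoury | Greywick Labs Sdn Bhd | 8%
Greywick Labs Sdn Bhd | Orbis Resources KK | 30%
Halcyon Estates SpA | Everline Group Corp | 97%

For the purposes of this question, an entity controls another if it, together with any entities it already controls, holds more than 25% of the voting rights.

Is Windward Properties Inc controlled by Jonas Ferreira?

Yes

Jonas holds 55% of Greywick, so Jonas controls Greywick.
Greywick and Jonas together hold 30% + 60% = 90% of Orbis, so Jonas controls Orbis.
Orbis and Jonas together hold 45% + 15% = 60% of Windward, so Jonas controls Windward.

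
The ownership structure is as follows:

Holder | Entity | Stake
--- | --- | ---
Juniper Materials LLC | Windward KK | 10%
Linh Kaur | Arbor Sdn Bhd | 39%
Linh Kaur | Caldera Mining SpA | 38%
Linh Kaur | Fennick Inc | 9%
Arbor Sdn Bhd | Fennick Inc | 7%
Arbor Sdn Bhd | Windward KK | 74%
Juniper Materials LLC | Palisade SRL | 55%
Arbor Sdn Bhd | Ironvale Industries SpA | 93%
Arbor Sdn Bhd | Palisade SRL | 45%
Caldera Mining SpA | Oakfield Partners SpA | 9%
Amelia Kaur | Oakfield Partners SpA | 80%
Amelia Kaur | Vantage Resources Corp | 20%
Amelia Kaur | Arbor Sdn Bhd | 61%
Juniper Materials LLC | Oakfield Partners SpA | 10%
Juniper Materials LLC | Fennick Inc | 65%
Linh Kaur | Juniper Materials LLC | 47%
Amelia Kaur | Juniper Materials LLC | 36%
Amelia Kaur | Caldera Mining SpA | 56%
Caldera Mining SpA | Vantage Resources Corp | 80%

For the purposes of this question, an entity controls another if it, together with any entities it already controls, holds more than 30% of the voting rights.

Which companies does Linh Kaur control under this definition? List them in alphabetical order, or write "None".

Linh holds 38% of Caldera, so Linh controls Caldera.
Linh holds 39% of Arbor, so Linh controls Arbor.
Linh holds 47% of Juniper, so Linh controls Juniper.
Arbor and Juniper together hold 45% + 55% = 100% of Palisade, so Linh controls Palisade.
Juniper and Arbor and Linh together hold 65% + 7% + 9% = 81% of Fennick, so Linh controls Fennick.
Arbor and Juniper together hold 74% + 10% = 84% of Windward, so Linh controls Windward.
Arbor holds 93% of Ironvale, so Linh controls Ironvale.
Caldera holds 80% of Vantage, so Linh controls Vantage.
No other company's threshold is met.

Arbor Sdn Bhd, Caldera Mining SpA, Fennick Inc, Ironvale Industries SpA, Juniper Materials LLC, Palisade SRL, Vantage Resources Corp, Windward KK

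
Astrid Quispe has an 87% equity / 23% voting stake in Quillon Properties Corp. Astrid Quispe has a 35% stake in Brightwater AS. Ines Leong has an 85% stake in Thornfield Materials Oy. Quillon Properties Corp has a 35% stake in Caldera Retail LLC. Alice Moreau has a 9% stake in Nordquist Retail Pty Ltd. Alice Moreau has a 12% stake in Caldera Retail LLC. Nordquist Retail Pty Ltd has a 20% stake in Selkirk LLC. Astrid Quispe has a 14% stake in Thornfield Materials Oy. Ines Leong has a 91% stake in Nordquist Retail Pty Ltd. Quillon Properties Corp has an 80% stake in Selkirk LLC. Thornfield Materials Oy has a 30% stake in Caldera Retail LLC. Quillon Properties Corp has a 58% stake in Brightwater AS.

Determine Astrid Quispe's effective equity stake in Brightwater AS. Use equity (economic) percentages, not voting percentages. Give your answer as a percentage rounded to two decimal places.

85.46%

Astrid reaches Brightwater along 2 paths.
Direct stake: 35% = 35%.
Via Quillon: 87% × 58% = 50.46%.
Total: 35% + 50.46% = 85.46%.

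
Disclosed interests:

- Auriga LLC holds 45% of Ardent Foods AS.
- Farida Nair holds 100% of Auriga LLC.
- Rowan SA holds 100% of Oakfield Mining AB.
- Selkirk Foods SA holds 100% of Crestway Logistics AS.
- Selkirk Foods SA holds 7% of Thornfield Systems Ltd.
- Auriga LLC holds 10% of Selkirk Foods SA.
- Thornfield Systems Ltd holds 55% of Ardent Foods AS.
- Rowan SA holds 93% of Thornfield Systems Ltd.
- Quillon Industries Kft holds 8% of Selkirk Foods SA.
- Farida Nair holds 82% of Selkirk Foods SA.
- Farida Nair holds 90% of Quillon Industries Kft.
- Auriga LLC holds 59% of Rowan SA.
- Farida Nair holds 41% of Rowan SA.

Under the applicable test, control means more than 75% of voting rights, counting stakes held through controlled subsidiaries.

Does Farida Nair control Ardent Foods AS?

Yes

Farida holds 100% of Auriga, so Farida controls Auriga.
Farida and Auriga together hold 41% + 59% = 100% of Rowan, so Farida controls Rowan.
Farida holds 90% of Quillon, so Farida controls Quillon.
Farida and Quillon and Auriga together hold 82% + 8% + 10% = 100% of Selkirk, so Farida controls Selkirk.
Selkirk and Rowan together hold 7% + 93% = 100% of Thornfield, so Farida controls Thornfield.
Auriga and Thornfield together hold 45% + 55% = 100% of Ardent, so Farida controls Ardent.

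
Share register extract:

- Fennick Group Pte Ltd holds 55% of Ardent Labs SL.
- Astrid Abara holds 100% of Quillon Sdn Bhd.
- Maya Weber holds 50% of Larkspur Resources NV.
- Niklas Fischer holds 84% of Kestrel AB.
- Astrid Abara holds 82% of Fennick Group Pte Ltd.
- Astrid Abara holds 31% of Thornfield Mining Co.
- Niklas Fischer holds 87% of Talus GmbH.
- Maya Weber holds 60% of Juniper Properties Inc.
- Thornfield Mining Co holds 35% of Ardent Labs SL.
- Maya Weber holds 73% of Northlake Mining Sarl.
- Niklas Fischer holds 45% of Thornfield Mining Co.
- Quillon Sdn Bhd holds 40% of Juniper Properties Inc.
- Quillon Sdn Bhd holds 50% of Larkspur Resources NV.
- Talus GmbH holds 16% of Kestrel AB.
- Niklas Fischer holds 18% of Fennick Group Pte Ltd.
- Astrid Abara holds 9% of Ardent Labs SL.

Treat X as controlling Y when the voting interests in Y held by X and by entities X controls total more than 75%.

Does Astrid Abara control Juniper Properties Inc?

No

Astrid holds 82% of Fennick, so Astrid controls Fennick.
Astrid holds 100% of Quillon, so Astrid controls Quillon.
In Juniper, Astrid's side holds only 40%, not > 75%.
So Astrid does not control Juniper.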